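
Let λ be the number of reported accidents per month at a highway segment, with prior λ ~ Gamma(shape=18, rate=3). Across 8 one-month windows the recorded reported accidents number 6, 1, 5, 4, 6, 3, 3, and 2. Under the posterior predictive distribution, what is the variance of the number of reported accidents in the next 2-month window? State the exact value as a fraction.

1248/121

Total count: 6 + 1 + 5 + 4 + 6 + 3 + 3 + 2 = 30.
Total exposure: 8 months.
Posterior: α' = 18 + 30 = 48, β' = 3 + 8 = 11.
The posterior predictive for a window of length T is Negative Binomial with variance T·α'·(β'+T)/β'² = 2·48·13/121 = 1248/121.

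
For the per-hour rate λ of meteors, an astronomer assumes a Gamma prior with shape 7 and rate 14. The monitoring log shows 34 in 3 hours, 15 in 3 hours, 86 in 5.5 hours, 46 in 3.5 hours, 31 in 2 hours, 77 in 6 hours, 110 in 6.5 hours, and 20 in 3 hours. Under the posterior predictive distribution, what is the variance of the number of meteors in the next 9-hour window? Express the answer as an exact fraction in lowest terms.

Total count: 34 + 15 + 86 + 46 + 31 + 77 + 110 + 20 = 419.
Total exposure: 3 + 3 + 5.5 + 3.5 + 2 + 6 + 6.5 + 3 = 32.5 hours.
Conjugate update: add total count to the shape and total exposure to the rate, giving Gamma(426, 93/2).
The posterior predictive for a window of length T is Negative Binomial with variance T·α'·(β'+T)/β'² = 9·426·(111/2)/(8649/4) = 94572/961.

94572/961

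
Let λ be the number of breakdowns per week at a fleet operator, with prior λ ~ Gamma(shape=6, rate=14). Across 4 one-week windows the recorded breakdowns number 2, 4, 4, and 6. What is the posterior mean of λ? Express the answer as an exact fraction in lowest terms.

Total count: 2 + 4 + 4 + 6 = 16.
Total exposure: 4 weeks.
By Gamma–Poisson conjugacy, the posterior is Gamma(α + Σx, β + Σt) = Gamma(6 + 16, 14 + 4) = Gamma(22, 18).
Posterior mean = α'/β' = 22/18 = 11/9.

11/9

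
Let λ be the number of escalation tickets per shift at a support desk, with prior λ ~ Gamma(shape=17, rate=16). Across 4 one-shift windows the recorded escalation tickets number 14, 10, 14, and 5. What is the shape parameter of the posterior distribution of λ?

60

Total count: 14 + 10 + 14 + 5 = 43.
Total exposure: 4 shifts.
By Gamma–Poisson conjugacy, the posterior is Gamma(α + Σx, β + Σt) = Gamma(17 + 43, 16 + 4) = Gamma(60, 20).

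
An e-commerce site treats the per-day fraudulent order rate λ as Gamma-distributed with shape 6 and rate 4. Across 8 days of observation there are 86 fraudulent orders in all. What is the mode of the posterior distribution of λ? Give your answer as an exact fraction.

Total count 86 over total exposure 8 days.
The Gamma prior is conjugate for the Poisson rate, so λ | data ~ Gamma(6+86, 4+8) = Gamma(92, 12).
Posterior mode = (α'−1)/β' = 91/12.

91/12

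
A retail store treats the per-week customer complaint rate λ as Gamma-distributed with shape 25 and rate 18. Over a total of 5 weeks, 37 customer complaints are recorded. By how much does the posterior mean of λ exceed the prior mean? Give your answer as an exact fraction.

541/414

Total count 37 over total exposure 5 weeks.
By Gamma–Poisson conjugacy, the posterior is Gamma(α + Σx, β + Σt) = Gamma(25 + 37, 18 + 5) = Gamma(62, 23).
Posterior mean = 62/23 = 62/23; prior mean = 25/18 = 25/18. Difference = 62/23 − 25/18 = 541/414.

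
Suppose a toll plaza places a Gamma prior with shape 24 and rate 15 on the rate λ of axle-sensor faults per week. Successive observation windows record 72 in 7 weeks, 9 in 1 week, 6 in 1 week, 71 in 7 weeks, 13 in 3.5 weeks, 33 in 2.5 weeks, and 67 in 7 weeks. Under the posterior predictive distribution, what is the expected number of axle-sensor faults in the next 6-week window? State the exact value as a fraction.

Total count: 72 + 9 + 6 + 71 + 13 + 33 + 67 = 271.
Total exposure: 7 + 1 + 1 + 7 + 3.5 + 2.5 + 7 = 29 weeks.
The Gamma prior is conjugate for the Poisson rate, so λ | data ~ Gamma(24+271, 15+29) = Gamma(295, 44).
Predictive mean over a 6-week window = T·E[λ|data] = 6·295/44 = 885/22.

885/22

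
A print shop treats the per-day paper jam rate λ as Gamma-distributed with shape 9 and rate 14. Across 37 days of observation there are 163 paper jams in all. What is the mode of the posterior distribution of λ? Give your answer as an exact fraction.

57/17

Total count 163 over total exposure 37 days.
Gamma(α, β) with Poisson data over total exposure Σt gives posterior Gamma(α+Σx, β+Σt) = Gamma(172, 51).
Posterior mode = (α'−1)/β' = 171/51 = 57/17.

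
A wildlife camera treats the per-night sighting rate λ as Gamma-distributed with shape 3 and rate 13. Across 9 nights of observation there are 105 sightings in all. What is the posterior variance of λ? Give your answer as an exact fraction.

27/121

Total count 105 over total exposure 9 nights.
The Gamma prior is conjugate for the Poisson rate, so λ | data ~ Gamma(3+105, 13+9) = Gamma(108, 22).
Posterior variance = α'/β'² = 108/484 = 27/121.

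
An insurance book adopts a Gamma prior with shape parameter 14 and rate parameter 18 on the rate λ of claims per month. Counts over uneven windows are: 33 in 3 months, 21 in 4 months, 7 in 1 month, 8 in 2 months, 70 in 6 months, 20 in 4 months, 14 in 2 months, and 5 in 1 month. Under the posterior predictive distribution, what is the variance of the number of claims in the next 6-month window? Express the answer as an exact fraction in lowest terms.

54144/1681

Total count: 33 + 21 + 7 + 8 + 70 + 20 + 14 + 5 = 178.
Total exposure: 3 + 4 + 1 + 2 + 6 + 4 + 2 + 1 = 23 months.
Conjugate update: add total count to the shape and total exposure to the rate, giving Gamma(192, 41).
The posterior predictive for a window of length T is Negative Binomial with variance T·α'·(β'+T)/β'² = 6·192·47/1681 = 54144/1681.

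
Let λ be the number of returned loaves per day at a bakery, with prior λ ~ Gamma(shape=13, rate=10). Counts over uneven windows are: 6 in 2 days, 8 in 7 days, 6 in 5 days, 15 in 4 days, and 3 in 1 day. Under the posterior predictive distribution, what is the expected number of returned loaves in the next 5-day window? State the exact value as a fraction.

Total count: 6 + 8 + 6 + 15 + 3 = 38.
Total exposure: 2 + 7 + 5 + 4 + 1 = 19 days.
Gamma(α, β) with Poisson data over total exposure Σt gives posterior Gamma(α+Σx, β+Σt) = Gamma(51, 29).
Predictive mean over a 5-day window = T·E[λ|data] = 5·51/29 = 255/29.

255/29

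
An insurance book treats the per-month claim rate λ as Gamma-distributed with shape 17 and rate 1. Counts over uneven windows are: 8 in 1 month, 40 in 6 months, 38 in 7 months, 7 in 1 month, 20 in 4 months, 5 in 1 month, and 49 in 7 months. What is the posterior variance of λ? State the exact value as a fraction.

23/98

Total count: 8 + 40 + 38 + 7 + 20 + 5 + 49 = 167.
Total exposure: 1 + 6 + 7 + 1 + 4 + 1 + 7 = 27 months.
The Gamma prior is conjugate for the Poisson rate, so λ | data ~ Gamma(17+167, 1+27) = Gamma(184, 28).
Posterior variance = α'/β'² = 184/784 = 23/98.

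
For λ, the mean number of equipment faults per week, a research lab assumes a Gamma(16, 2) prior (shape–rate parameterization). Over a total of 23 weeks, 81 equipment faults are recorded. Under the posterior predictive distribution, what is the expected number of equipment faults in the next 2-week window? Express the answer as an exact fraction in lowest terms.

Total count 81 over total exposure 23 weeks.
The Gamma prior is conjugate for the Poisson rate, so λ | data ~ Gamma(16+81, 2+23) = Gamma(97, 25).
Predictive mean over a 2-week window = T·E[λ|data] = 2·97/25 = 194/25.

194/25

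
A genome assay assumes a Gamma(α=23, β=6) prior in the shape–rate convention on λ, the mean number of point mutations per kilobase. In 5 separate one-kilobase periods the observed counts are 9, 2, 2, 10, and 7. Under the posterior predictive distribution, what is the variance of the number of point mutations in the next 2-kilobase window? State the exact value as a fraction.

Total count: 9 + 2 + 2 + 10 + 7 = 30.
Total exposure: 5 kilobases.
Posterior: α' = 23 + 30 = 53, β' = 6 + 5 = 11.
The posterior predictive for a window of length T is Negative Binomial with variance T·α'·(β'+T)/β'² = 2·53·13/121 = 1378/121.

1378/121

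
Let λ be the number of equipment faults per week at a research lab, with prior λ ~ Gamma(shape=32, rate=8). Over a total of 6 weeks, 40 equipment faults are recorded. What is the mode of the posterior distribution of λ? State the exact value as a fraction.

Total count 40 over total exposure 6 weeks.
Gamma(α, β) with Poisson data over total exposure Σt gives posterior Gamma(α+Σx, β+Σt) = Gamma(72, 14).
Posterior mode = (α'−1)/β' = 71/14.

71/14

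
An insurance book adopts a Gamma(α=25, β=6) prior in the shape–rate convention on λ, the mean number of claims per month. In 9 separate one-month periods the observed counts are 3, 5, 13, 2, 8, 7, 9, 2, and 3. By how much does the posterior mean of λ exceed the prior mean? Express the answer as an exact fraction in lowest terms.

29/30

Total count: 3 + 5 + 13 + 2 + 8 + 7 + 9 + 2 + 3 = 52.
Total exposure: 9 months.
By Gamma–Poisson conjugacy, the posterior is Gamma(α + Σx, β + Σt) = Gamma(25 + 52, 6 + 9) = Gamma(77, 15).
Posterior mean = 77/15 = 77/15; prior mean = 25/6 = 25/6. Difference = 77/15 − 25/6 = 29/30.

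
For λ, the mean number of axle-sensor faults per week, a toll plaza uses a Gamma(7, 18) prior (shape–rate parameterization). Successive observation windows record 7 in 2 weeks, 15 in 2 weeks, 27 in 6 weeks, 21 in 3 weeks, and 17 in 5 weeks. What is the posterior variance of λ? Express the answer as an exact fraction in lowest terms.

47/648

Total count: 7 + 15 + 27 + 21 + 17 = 87.
Total exposure: 2 + 2 + 6 + 3 + 5 = 18 weeks.
Gamma(α, β) with Poisson data over total exposure Σt gives posterior Gamma(α+Σx, β+Σt) = Gamma(94, 36).
Posterior variance = α'/β'² = 94/1296 = 47/648.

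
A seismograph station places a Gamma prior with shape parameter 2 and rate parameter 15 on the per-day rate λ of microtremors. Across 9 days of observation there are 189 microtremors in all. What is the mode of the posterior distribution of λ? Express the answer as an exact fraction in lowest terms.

95/12

Total count 189 over total exposure 9 days.
Posterior: α' = 2 + 189 = 191, β' = 15 + 9 = 24.
Posterior mode = (α'−1)/β' = 190/24 = 95/12.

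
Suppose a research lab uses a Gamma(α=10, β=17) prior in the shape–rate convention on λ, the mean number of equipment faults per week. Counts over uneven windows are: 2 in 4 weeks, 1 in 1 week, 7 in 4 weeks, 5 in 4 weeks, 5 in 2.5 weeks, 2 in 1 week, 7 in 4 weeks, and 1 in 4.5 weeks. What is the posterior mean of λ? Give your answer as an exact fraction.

20/21

Total count: 2 + 1 + 7 + 5 + 5 + 2 + 7 + 1 = 30.
Total exposure: 4 + 1 + 4 + 4 + 2.5 + 1 + 4 + 4.5 = 25 weeks.
Posterior: α' = 10 + 30 = 40, β' = 17 + 25 = 42.
Posterior mean = α'/β' = 40/42 = 20/21.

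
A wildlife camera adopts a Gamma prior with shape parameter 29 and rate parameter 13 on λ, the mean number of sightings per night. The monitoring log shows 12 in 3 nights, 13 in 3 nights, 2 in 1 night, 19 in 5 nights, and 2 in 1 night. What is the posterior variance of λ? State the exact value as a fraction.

Total count: 12 + 13 + 2 + 19 + 2 = 48.
Total exposure: 3 + 3 + 1 + 5 + 1 = 13 nights.
The Gamma prior is conjugate for the Poisson rate, so λ | data ~ Gamma(29+48, 13+13) = Gamma(77, 26).
Posterior variance = α'/β'² = 77/676.

77/676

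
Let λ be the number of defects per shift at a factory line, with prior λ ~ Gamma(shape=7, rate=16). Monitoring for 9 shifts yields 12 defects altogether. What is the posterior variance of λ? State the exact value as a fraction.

Total count 12 over total exposure 9 shifts.
Gamma(α, β) with Poisson data over total exposure Σt gives posterior Gamma(α+Σx, β+Σt) = Gamma(19, 25).
Posterior variance = α'/β'² = 19/625.

19/625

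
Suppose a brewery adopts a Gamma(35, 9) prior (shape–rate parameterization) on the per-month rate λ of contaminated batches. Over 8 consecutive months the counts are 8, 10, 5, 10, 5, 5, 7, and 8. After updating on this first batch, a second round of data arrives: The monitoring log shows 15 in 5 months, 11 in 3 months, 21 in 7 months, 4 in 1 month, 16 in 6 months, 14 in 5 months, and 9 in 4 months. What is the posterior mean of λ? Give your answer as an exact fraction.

61/16

Total count: 8 + 10 + 5 + 10 + 5 + 5 + 7 + 8 = 58.
Total exposure: 8 months.
After the first batch: Gamma(35 + 58, 9 + 8) = Gamma(93, 17).
Total count: 15 + 11 + 21 + 4 + 16 + 14 + 9 = 90.
Total exposure: 5 + 3 + 7 + 1 + 6 + 5 + 4 = 31 months.
After the second batch: Gamma(93 + 90, 17 + 31) = Gamma(183, 48).
Posterior mean = α'/β' = 183/48 = 61/16.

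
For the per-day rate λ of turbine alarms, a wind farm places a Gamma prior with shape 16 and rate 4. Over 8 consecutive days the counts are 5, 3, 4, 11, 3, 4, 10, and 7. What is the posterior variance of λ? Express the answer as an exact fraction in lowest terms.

Total count: 5 + 3 + 4 + 11 + 3 + 4 + 10 + 7 = 47.
Total exposure: 8 days.
Gamma(α, β) with Poisson data over total exposure Σt gives posterior Gamma(α+Σx, β+Σt) = Gamma(63, 12).
Posterior variance = α'/β'² = 63/144 = 7/16.

7/16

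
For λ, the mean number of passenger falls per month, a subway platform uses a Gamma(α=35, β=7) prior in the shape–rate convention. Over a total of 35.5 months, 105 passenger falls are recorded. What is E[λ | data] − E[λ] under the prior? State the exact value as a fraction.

Total count 105 over total exposure 35.5 months.
Gamma(α, β) with Poisson data over total exposure Σt gives posterior Gamma(α+Σx, β+Σt) = Gamma(140, 85/2).
Posterior mean = 140/(85/2) = 56/17; prior mean = 35/7 = 5. Difference = 56/17 − 5 = -29/17.

-29/17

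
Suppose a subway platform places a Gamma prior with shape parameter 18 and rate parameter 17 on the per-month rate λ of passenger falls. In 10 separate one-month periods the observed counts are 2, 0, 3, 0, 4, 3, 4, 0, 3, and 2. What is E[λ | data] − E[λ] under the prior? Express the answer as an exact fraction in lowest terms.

Total count: 2 + 0 + 3 + 0 + 4 + 3 + 4 + 0 + 3 + 2 = 21.
Total exposure: 10 months.
The Gamma prior is conjugate for the Poisson rate, so λ | data ~ Gamma(18+21, 17+10) = Gamma(39, 27).
Posterior mean = 39/27 = 13/9; prior mean = 18/17 = 18/17. Difference = 13/9 − 18/17 = 59/153.

59/153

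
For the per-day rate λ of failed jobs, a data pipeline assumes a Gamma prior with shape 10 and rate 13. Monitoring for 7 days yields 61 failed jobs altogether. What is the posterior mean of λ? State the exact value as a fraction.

Total count 61 over total exposure 7 days.
By Gamma–Poisson conjugacy, the posterior is Gamma(α + Σx, β + Σt) = Gamma(10 + 61, 13 + 7) = Gamma(71, 20).
Posterior mean = α'/β' = 71/20.

71/20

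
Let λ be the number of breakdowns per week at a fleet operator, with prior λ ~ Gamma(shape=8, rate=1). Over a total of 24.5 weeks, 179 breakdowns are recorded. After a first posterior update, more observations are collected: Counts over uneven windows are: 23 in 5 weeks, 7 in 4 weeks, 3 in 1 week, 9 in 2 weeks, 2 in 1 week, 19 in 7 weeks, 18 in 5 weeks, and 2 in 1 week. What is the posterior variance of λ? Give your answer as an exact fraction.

1080/10609

Total count 179 over total exposure 24.5 weeks.
After the first batch: Gamma(8 + 179, 1 + 24.5) = Gamma(187, 51/2).
Total count: 23 + 7 + 3 + 9 + 2 + 19 + 18 + 2 = 83.
Total exposure: 5 + 4 + 1 + 2 + 1 + 7 + 5 + 1 = 26 weeks.
After the second batch: Gamma(187 + 83, 51/2 + 26) = Gamma(270, 103/2).
Posterior variance = α'/β'² = 270/(10609/4) = 1080/10609.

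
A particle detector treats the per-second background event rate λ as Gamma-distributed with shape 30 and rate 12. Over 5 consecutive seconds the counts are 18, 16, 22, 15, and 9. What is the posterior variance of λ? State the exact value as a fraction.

110/289

Total count: 18 + 16 + 22 + 15 + 9 = 80.
Total exposure: 5 seconds.
Gamma(α, β) with Poisson data over total exposure Σt gives posterior Gamma(α+Σx, β+Σt) = Gamma(110, 17).
Posterior variance = α'/β'² = 110/289.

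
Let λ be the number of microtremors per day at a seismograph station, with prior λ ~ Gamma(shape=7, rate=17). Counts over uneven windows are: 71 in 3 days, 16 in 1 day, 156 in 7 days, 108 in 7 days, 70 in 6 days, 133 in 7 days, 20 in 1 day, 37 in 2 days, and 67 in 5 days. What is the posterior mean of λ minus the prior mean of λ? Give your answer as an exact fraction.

Total count: 71 + 16 + 156 + 108 + 70 + 133 + 20 + 37 + 67 = 678.
Total exposure: 3 + 1 + 7 + 7 + 6 + 7 + 1 + 2 + 5 = 39 days.
Posterior: α' = 7 + 678 = 685, β' = 17 + 39 = 56.
Posterior mean = 685/56 = 685/56; prior mean = 7/17 = 7/17. Difference = 685/56 − 7/17 = 11253/952.

11253/952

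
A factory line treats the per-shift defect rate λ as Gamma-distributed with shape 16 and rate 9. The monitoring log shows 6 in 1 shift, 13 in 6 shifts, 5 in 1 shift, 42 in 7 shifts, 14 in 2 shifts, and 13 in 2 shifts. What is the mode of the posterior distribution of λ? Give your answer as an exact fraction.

Total count: 6 + 13 + 5 + 42 + 14 + 13 = 93.
Total exposure: 1 + 6 + 1 + 7 + 2 + 2 = 19 shifts.
The Gamma prior is conjugate for the Poisson rate, so λ | data ~ Gamma(16+93, 9+19) = Gamma(109, 28).
Posterior mode = (α'−1)/β' = 108/28 = 27/7.

27/7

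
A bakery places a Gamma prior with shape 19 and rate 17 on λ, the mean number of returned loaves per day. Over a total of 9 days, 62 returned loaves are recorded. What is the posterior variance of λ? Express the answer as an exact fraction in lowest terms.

81/676

Total count 62 over total exposure 9 days.
By Gamma–Poisson conjugacy, the posterior is Gamma(α + Σx, β + Σt) = Gamma(19 + 62, 17 + 9) = Gamma(81, 26).
Posterior variance = α'/β'² = 81/676.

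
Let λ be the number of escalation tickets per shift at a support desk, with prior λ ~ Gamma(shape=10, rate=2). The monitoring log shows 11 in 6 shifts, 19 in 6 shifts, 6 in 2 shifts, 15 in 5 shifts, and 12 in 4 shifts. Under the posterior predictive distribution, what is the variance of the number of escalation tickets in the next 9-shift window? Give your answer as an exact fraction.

Total count: 11 + 19 + 6 + 15 + 12 = 63.
Total exposure: 6 + 6 + 2 + 5 + 4 = 23 shifts.
Posterior: α' = 10 + 63 = 73, β' = 2 + 23 = 25.
The posterior predictive for a window of length T is Negative Binomial with variance T·α'·(β'+T)/β'² = 9·73·34/625 = 22338/625.

22338/625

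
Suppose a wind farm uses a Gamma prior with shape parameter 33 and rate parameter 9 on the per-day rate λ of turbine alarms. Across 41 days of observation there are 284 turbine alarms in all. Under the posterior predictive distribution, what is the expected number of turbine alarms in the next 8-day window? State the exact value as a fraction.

1268/25

Total count 284 over total exposure 41 days.
Conjugate update: add total count to the shape and total exposure to the rate, giving Gamma(317, 50).
Predictive mean over an 8-day window = T·E[λ|data] = 8·317/50 = 1268/25.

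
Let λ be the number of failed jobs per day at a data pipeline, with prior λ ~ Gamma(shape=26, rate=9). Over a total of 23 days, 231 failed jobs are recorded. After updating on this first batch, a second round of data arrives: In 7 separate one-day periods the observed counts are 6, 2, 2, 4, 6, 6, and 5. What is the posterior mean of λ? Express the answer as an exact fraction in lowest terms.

96/13

Total count 231 over total exposure 23 days.
After the first batch: Gamma(26 + 231, 9 + 23) = Gamma(257, 32).
Total count: 6 + 2 + 2 + 4 + 6 + 6 + 5 = 31.
Total exposure: 7 days.
After the second batch: Gamma(257 + 31, 32 + 7) = Gamma(288, 39).
Posterior mean = α'/β' = 288/39 = 96/13.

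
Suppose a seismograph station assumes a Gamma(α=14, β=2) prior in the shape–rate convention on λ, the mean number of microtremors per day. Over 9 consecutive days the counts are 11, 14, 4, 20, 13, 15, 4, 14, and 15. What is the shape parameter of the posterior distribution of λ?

124

Total count: 11 + 14 + 4 + 20 + 13 + 15 + 4 + 14 + 15 = 110.
Total exposure: 9 days.
The Gamma prior is conjugate for the Poisson rate, so λ | data ~ Gamma(14+110, 2+9) = Gamma(124, 11).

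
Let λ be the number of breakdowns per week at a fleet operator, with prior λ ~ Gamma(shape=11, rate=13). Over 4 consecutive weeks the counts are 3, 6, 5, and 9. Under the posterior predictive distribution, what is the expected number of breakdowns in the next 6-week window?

12

Total count: 3 + 6 + 5 + 9 = 23.
Total exposure: 4 weeks.
By Gamma–Poisson conjugacy, the posterior is Gamma(α + Σx, β + Σt) = Gamma(11 + 23, 13 + 4) = Gamma(34, 17).
Predictive mean over a 6-week window = T·E[λ|data] = 6·34/17 = 12.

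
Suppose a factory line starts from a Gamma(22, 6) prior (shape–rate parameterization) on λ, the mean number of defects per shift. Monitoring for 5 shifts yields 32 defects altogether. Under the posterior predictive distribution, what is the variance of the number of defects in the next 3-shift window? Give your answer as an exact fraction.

2268/121

Total count 32 over total exposure 5 shifts.
Posterior: α' = 22 + 32 = 54, β' = 6 + 5 = 11.
The posterior predictive for a window of length T is Negative Binomial with variance T·α'·(β'+T)/β'² = 3·54·14/121 = 2268/121.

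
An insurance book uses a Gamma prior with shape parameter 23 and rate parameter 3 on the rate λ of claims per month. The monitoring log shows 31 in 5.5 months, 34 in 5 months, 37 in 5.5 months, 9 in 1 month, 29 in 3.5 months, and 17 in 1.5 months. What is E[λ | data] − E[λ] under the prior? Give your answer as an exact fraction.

Total count: 31 + 34 + 37 + 9 + 29 + 17 = 157.
Total exposure: 5.5 + 5 + 5.5 + 1 + 3.5 + 1.5 = 22 months.
Conjugate update: add total count to the shape and total exposure to the rate, giving Gamma(180, 25).
Posterior mean = 180/25 = 36/5; prior mean = 23/3 = 23/3. Difference = 36/5 − 23/3 = -7/15.

-7/15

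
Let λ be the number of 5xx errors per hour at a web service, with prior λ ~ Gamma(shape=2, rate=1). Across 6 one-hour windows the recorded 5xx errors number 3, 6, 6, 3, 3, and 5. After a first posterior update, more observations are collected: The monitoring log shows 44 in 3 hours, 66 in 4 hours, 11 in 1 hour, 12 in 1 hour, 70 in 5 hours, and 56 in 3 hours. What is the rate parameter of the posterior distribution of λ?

24

Total count: 3 + 6 + 6 + 3 + 3 + 5 = 26.
Total exposure: 6 hours.
After the first batch: Gamma(2 + 26, 1 + 6) = Gamma(28, 7).
Total count: 44 + 66 + 11 + 12 + 70 + 56 = 259.
Total exposure: 3 + 4 + 1 + 1 + 5 + 3 = 17 hours.
After the second batch: Gamma(28 + 259, 7 + 17) = Gamma(287, 24).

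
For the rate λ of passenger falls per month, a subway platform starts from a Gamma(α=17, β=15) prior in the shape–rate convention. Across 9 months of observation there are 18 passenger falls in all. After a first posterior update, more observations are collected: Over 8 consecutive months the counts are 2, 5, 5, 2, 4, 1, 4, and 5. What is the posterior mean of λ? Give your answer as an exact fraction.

Total count 18 over total exposure 9 months.
After the first batch: Gamma(17 + 18, 15 + 9) = Gamma(35, 24).
Total count: 2 + 5 + 5 + 2 + 4 + 1 + 4 + 5 = 28.
Total exposure: 8 months.
After the second batch: Gamma(35 + 28, 24 + 8) = Gamma(63, 32).
Posterior mean = α'/β' = 63/32.

63/32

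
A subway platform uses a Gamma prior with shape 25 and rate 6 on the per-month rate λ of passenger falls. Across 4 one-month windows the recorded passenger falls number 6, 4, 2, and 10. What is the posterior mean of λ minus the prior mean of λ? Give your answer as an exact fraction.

8/15

Total count: 6 + 4 + 2 + 10 = 22.
Total exposure: 4 months.
Conjugate update: add total count to the shape and total exposure to the rate, giving Gamma(47, 10).
Posterior mean = 47/10 = 47/10; prior mean = 25/6 = 25/6. Difference = 47/10 − 25/6 = 8/15.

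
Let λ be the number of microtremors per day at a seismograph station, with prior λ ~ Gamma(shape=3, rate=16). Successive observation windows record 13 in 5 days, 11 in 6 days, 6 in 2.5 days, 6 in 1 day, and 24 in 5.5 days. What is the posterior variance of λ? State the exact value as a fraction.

7/144

Total count: 13 + 11 + 6 + 6 + 24 = 60.
Total exposure: 5 + 6 + 2.5 + 1 + 5.5 = 20 days.
By Gamma–Poisson conjugacy, the posterior is Gamma(α + Σx, β + Σt) = Gamma(3 + 60, 16 + 20) = Gamma(63, 36).
Posterior variance = α'/β'² = 63/1296 = 7/144.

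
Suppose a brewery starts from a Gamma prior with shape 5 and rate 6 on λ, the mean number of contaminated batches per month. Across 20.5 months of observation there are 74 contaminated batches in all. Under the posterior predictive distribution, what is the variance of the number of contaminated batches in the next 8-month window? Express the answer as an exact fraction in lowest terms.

Total count 74 over total exposure 20.5 months.
Posterior: α' = 5 + 74 = 79, β' = 6 + 20.5 = 53/2.
The posterior predictive for a window of length T is Negative Binomial with variance T·α'·(β'+T)/β'² = 8·79·(69/2)/(2809/4) = 87216/2809.

87216/2809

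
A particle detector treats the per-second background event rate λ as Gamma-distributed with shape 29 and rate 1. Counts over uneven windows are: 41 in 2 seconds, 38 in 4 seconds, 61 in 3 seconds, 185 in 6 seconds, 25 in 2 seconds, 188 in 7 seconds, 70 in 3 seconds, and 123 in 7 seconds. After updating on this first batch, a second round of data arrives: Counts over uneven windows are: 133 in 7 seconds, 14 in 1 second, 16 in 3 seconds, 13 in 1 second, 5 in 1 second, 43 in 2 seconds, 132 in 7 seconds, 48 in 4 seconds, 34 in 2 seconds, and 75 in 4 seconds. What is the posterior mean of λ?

19

Total count: 41 + 38 + 61 + 185 + 25 + 188 + 70 + 123 = 731.
Total exposure: 2 + 4 + 3 + 6 + 2 + 7 + 3 + 7 = 34 seconds.
After the first batch: Gamma(29 + 731, 1 + 34) = Gamma(760, 35).
Total count: 133 + 14 + 16 + 13 + 5 + 43 + 132 + 48 + 34 + 75 = 513.
Total exposure: 7 + 1 + 3 + 1 + 1 + 2 + 7 + 4 + 2 + 4 = 32 seconds.
After the second batch: Gamma(760 + 513, 35 + 32) = Gamma(1273, 67).
Posterior mean = α'/β' = 1273/67 = 19.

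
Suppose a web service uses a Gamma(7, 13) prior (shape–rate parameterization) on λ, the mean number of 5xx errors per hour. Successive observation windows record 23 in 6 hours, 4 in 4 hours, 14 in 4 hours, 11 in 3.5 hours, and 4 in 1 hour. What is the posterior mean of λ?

2

Total count: 23 + 4 + 14 + 11 + 4 = 56.
Total exposure: 6 + 4 + 4 + 3.5 + 1 = 18.5 hours.
Conjugate update: add total count to the shape and total exposure to the rate, giving Gamma(63, 63/2).
Posterior mean = α'/β' = 63/(63/2) = 2.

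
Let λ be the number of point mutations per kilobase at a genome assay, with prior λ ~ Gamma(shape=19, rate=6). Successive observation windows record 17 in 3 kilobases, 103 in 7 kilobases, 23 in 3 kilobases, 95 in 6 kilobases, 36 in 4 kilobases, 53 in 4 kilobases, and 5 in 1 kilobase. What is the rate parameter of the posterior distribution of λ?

Total count: 17 + 103 + 23 + 95 + 36 + 53 + 5 = 332.
Total exposure: 3 + 7 + 3 + 6 + 4 + 4 + 1 = 28 kilobases.
Posterior: α' = 19 + 332 = 351, β' = 6 + 28 = 34.

34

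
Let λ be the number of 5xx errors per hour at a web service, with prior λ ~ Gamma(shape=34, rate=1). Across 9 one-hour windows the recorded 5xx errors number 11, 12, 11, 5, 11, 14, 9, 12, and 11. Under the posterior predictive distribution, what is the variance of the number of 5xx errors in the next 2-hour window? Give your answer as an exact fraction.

156/5

Total count: 11 + 12 + 11 + 5 + 11 + 14 + 9 + 12 + 11 = 96.
Total exposure: 9 hours.
By Gamma–Poisson conjugacy, the posterior is Gamma(α + Σx, β + Σt) = Gamma(34 + 96, 1 + 9) = Gamma(130, 10).
The posterior predictive for a window of length T is Negative Binomial with variance T·α'·(β'+T)/β'² = 2·130·12/100 = 156/5.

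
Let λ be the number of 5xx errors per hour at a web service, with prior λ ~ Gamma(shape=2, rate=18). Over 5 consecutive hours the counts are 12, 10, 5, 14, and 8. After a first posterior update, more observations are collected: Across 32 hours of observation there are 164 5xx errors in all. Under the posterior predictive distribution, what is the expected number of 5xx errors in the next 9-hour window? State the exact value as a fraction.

Total count: 12 + 10 + 5 + 14 + 8 = 49.
Total exposure: 5 hours.
After the first batch: Gamma(2 + 49, 18 + 5) = Gamma(51, 23).
Total count 164 over total exposure 32 hours.
After the second batch: Gamma(51 + 164, 23 + 32) = Gamma(215, 55).
Predictive mean over a 9-hour window = T·E[λ|data] = 9·215/55 = 387/11.

387/11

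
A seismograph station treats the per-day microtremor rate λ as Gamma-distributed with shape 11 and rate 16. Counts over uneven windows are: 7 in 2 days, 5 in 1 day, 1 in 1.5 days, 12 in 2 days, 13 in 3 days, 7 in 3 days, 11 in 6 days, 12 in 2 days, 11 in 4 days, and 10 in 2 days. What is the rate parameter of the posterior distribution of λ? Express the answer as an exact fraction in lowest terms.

Total count: 7 + 5 + 1 + 12 + 13 + 7 + 11 + 12 + 11 + 10 = 89.
Total exposure: 2 + 1 + 1.5 + 2 + 3 + 3 + 6 + 2 + 4 + 2 = 26.5 days.
Posterior: α' = 11 + 89 = 100, β' = 16 + 26.5 = 85/2.

85/2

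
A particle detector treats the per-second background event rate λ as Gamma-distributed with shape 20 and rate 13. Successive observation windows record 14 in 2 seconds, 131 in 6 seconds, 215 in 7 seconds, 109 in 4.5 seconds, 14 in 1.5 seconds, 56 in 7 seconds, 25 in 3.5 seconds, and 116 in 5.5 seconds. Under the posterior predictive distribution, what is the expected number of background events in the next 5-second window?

70

Total count: 14 + 131 + 215 + 109 + 14 + 56 + 25 + 116 = 680.
Total exposure: 2 + 6 + 7 + 4.5 + 1.5 + 7 + 3.5 + 5.5 = 37 seconds.
By Gamma–Poisson conjugacy, the posterior is Gamma(α + Σx, β + Σt) = Gamma(20 + 680, 13 + 37) = Gamma(700, 50).
Predictive mean over a 5-second window = T·E[λ|data] = 5·700/50 = 70.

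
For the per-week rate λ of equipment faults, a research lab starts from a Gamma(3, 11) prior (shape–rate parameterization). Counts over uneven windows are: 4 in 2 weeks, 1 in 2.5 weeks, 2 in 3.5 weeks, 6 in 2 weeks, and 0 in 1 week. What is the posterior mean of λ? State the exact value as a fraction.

Total count: 4 + 1 + 2 + 6 + 0 = 13.
Total exposure: 2 + 2.5 + 3.5 + 2 + 1 = 11 weeks.
Gamma(α, β) with Poisson data over total exposure Σt gives posterior Gamma(α+Σx, β+Σt) = Gamma(16, 22).
Posterior mean = α'/β' = 16/22 = 8/11.

8/11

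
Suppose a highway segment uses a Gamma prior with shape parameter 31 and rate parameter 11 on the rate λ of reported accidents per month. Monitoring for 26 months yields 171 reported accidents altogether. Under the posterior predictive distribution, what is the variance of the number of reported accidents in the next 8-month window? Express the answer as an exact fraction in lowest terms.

Total count 171 over total exposure 26 months.
Gamma(α, β) with Poisson data over total exposure Σt gives posterior Gamma(α+Σx, β+Σt) = Gamma(202, 37).
The posterior predictive for a window of length T is Negative Binomial with variance T·α'·(β'+T)/β'² = 8·202·45/1369 = 72720/1369.

72720/1369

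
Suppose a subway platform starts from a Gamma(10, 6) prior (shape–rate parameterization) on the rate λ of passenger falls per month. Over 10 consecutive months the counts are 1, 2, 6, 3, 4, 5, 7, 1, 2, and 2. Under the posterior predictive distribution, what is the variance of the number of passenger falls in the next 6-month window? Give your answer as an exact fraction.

1419/64

Total count: 1 + 2 + 6 + 3 + 4 + 5 + 7 + 1 + 2 + 2 = 33.
Total exposure: 10 months.
By Gamma–Poisson conjugacy, the posterior is Gamma(α + Σx, β + Σt) = Gamma(10 + 33, 6 + 10) = Gamma(43, 16).
The posterior predictive for a window of length T is Negative Binomial with variance T·α'·(β'+T)/β'² = 6·43·22/256 = 1419/64.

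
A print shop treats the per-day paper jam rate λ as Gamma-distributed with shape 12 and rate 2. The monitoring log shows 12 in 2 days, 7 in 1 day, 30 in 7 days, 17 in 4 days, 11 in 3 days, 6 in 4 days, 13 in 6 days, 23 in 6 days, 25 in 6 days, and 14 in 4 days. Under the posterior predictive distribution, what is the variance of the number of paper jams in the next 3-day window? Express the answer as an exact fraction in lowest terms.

Total count: 12 + 7 + 30 + 17 + 11 + 6 + 13 + 23 + 25 + 14 = 158.
Total exposure: 2 + 1 + 7 + 4 + 3 + 4 + 6 + 6 + 6 + 4 = 43 days.
Gamma(α, β) with Poisson data over total exposure Σt gives posterior Gamma(α+Σx, β+Σt) = Gamma(170, 45).
The posterior predictive for a window of length T is Negative Binomial with variance T·α'·(β'+T)/β'² = 3·170·48/2025 = 544/45.

544/45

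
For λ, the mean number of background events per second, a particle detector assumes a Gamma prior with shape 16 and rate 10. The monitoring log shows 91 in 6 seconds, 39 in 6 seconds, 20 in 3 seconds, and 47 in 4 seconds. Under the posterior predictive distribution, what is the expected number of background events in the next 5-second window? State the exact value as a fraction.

Total count: 91 + 39 + 20 + 47 = 197.
Total exposure: 6 + 6 + 3 + 4 = 19 seconds.
By Gamma–Poisson conjugacy, the posterior is Gamma(α + Σx, β + Σt) = Gamma(16 + 197, 10 + 19) = Gamma(213, 29).
Predictive mean over a 5-second window = T·E[λ|data] = 5·213/29 = 1065/29.

1065/29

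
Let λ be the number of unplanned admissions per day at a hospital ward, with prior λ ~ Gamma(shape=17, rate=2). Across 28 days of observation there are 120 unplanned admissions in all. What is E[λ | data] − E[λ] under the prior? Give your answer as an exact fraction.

-59/15

Total count 120 over total exposure 28 days.
Conjugate update: add total count to the shape and total exposure to the rate, giving Gamma(137, 30).
Posterior mean = 137/30 = 137/30; prior mean = 17/2 = 17/2. Difference = 137/30 − 17/2 = -59/15.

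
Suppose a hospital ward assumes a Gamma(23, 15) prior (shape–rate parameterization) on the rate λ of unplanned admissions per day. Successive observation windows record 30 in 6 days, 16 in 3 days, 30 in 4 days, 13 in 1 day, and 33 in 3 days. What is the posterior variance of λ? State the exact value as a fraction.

Total count: 30 + 16 + 30 + 13 + 33 = 122.
Total exposure: 6 + 3 + 4 + 1 + 3 = 17 days.
By Gamma–Poisson conjugacy, the posterior is Gamma(α + Σx, β + Σt) = Gamma(23 + 122, 15 + 17) = Gamma(145, 32).
Posterior variance = α'/β'² = 145/1024.

145/1024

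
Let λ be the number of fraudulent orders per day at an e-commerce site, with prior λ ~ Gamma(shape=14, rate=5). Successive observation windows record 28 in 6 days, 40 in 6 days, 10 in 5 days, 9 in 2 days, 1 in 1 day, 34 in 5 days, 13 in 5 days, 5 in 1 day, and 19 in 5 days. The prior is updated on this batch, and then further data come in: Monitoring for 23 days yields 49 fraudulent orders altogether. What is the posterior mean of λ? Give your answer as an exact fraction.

Total count: 28 + 40 + 10 + 9 + 1 + 34 + 13 + 5 + 19 = 159.
Total exposure: 6 + 6 + 5 + 2 + 1 + 5 + 5 + 1 + 5 = 36 days.
After the first batch: Gamma(14 + 159, 5 + 36) = Gamma(173, 41).
Total count 49 over total exposure 23 days.
After the second batch: Gamma(173 + 49, 41 + 23) = Gamma(222, 64).
Posterior mean = α'/β' = 222/64 = 111/32.

111/32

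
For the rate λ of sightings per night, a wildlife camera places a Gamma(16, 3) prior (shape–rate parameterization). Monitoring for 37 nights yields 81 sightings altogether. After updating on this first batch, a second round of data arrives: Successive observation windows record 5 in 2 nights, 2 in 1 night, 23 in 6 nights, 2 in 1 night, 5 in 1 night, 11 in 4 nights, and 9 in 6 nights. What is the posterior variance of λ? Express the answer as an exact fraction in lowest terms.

154/3721

Total count 81 over total exposure 37 nights.
After the first batch: Gamma(16 + 81, 3 + 37) = Gamma(97, 40).
Total count: 5 + 2 + 23 + 2 + 5 + 11 + 9 = 57.
Total exposure: 2 + 1 + 6 + 1 + 1 + 4 + 6 = 21 nights.
After the second batch: Gamma(97 + 57, 40 + 21) = Gamma(154, 61).
Posterior variance = α'/β'² = 154/3721.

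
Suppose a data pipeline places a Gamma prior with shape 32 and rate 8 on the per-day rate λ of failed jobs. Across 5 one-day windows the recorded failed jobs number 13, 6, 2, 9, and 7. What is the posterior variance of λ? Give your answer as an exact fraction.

69/169

Total count: 13 + 6 + 2 + 9 + 7 = 37.
Total exposure: 5 days.
Gamma(α, β) with Poisson data over total exposure Σt gives posterior Gamma(α+Σx, β+Σt) = Gamma(69, 13).
Posterior variance = α'/β'² = 69/169.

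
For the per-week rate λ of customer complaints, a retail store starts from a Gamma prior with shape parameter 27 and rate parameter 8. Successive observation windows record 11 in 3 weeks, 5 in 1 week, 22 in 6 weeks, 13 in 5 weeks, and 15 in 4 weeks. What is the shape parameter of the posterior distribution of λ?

93

Total count: 11 + 5 + 22 + 13 + 15 = 66.
Total exposure: 3 + 1 + 6 + 5 + 4 = 19 weeks.
The Gamma prior is conjugate for the Poisson rate, so λ | data ~ Gamma(27+66, 8+19) = Gamma(93, 27).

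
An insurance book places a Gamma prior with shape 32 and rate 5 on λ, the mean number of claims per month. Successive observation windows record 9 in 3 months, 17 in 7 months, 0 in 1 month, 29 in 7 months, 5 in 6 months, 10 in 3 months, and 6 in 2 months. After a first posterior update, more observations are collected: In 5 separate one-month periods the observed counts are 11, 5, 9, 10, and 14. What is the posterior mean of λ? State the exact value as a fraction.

157/39

Total count: 9 + 17 + 0 + 29 + 5 + 10 + 6 = 76.
Total exposure: 3 + 7 + 1 + 7 + 6 + 3 + 2 = 29 months.
After the first batch: Gamma(32 + 76, 5 + 29) = Gamma(108, 34).
Total count: 11 + 5 + 9 + 10 + 14 = 49.
Total exposure: 5 months.
After the second batch: Gamma(108 + 49, 34 + 5) = Gamma(157, 39).
Posterior mean = α'/β' = 157/39.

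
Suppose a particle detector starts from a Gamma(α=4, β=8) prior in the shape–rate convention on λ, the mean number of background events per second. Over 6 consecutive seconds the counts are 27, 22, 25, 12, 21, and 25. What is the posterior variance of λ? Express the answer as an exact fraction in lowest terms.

Total count: 27 + 22 + 25 + 12 + 21 + 25 = 132.
Total exposure: 6 seconds.
Gamma(α, β) with Poisson data over total exposure Σt gives posterior Gamma(α+Σx, β+Σt) = Gamma(136, 14).
Posterior variance = α'/β'² = 136/196 = 34/49.

34/49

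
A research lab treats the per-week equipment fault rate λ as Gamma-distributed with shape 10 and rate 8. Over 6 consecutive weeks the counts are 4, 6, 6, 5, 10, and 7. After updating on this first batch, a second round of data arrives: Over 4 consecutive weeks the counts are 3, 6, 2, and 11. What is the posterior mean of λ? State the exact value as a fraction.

35/9

Total count: 4 + 6 + 6 + 5 + 10 + 7 = 38.
Total exposure: 6 weeks.
After the first batch: Gamma(10 + 38, 8 + 6) = Gamma(48, 14).
Total count: 3 + 6 + 2 + 11 = 22.
Total exposure: 4 weeks.
After the second batch: Gamma(48 + 22, 14 + 4) = Gamma(70, 18).
Posterior mean = α'/β' = 70/18 = 35/9.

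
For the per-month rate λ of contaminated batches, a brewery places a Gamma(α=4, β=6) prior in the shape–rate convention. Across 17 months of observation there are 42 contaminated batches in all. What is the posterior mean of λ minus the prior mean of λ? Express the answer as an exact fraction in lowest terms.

4/3

Total count 42 over total exposure 17 months.
Conjugate update: add total count to the shape and total exposure to the rate, giving Gamma(46, 23).
Posterior mean = 46/23 = 2; prior mean = 4/6 = 2/3. Difference = 2 − 2/3 = 4/3.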